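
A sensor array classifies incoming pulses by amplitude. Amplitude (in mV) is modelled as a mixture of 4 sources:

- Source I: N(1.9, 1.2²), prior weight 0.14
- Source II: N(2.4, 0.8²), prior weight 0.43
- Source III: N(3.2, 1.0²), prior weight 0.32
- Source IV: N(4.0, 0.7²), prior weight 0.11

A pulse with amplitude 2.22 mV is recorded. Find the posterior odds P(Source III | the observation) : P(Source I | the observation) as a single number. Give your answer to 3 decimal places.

Posterior odds = (w_i f_i(x)) / (w_j f_j(x)); the normalising sum cancels.
Component likelihoods at x = 2.22 mV:
  L_I = (1/(1.2·√(2π)))·exp(−(2.22−1.9)²/(2·1.2²)) = 0.332452·exp(-0.03556) = 0.320839
  L_II = (1/(0.8·√(2π)))·exp(−(2.22−2.4)²/(2·0.8²)) = 0.498678·exp(-0.02531) = 0.486213
  L_III = (1/(1.0·√(2π)))·exp(−(2.22−3.2)²/(2·1.0²)) = 0.398942·exp(-0.48020) = 0.246809
  L_IV = (1/(0.7·√(2π)))·exp(−(2.22−4.0)²/(2·0.7²)) = 0.569918·exp(-3.23306) = 0.0224756
Odds = (0.32/0.14) × (0.246809/0.320839) = 2.28571 × 0.769263 ≈ 1.758

1.758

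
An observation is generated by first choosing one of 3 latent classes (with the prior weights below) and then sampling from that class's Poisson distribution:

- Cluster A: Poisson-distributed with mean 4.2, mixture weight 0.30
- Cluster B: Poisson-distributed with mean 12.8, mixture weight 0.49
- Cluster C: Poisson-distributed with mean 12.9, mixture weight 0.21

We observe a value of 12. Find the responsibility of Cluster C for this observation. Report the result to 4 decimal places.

0.2975

The responsibility of component k is π_k f_k(x) divided by Σ_j π_j f_j(x).
Poisson probabilities:
  L_A = e^(−4.2)·4.2^12/12! = 0.00094323
  L_B = e^(−12.8)·12.8^12/12! = 0.111484
  L_C = e^(−12.9)·12.9^12/12! = 0.110749
Multiply by the mixture weights:
  π_A·L_A = 0.30 × 0.00094323 = 0.000282969
  π_B·L_B = 0.49 × 0.111484 = 0.0546273
  π_C·L_C = 0.21 × 0.110749 = 0.0232573
Sum: 0.000282969 + 0.0546273 + 0.0232573 = 0.0781676
P(Cluster C | data) ≈ 0.2975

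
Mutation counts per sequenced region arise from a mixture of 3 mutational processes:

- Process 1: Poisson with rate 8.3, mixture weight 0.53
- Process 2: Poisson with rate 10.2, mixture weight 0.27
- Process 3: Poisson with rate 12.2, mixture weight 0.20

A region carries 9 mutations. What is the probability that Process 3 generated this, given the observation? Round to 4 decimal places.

0.1413

By Bayes' theorem, P(k | x) = P(Z=k) f_k(x) / Σ_j P(Z=j) f_j(x).
Evaluate each component's likelihood at the observed value:
  L_1 = 0.128025
  L_2 = 0.122415
  L_3 = 0.0830009
Weight by the priors:
  P(Z=1)·L_1 = 0.53 × 0.128025 = 0.0678534
  P(Z=2)·L_2 = 0.27 × 0.122415 = 0.0330521
  P(Z=3)·L_3 = 0.20 × 0.0830009 = 0.0166002
Sum: 0.0678534 + 0.0330521 + 0.0166002 = 0.117506
Responsibility of Process 3: 0.0166002 / 0.117506 ≈ 0.1413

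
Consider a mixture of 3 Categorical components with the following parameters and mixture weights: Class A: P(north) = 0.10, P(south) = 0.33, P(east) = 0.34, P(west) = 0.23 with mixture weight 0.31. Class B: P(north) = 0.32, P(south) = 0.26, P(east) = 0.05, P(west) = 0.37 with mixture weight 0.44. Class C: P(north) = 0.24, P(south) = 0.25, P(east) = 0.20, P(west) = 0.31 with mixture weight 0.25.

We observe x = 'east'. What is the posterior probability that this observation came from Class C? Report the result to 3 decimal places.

0.282

By Bayes' theorem, P(k | x) = π_k f_k(x) / Σ_j π_j f_j(x).
Evaluate each component's likelihood at the observed value:
  p_A = P(east | comp) = 0.34
  p_B = P(east | comp) = 0.05
  p_C = P(east | comp) = 0.20
Prior × likelihood for each component:
  π_A·p_A = 0.31 × 0.34 = 0.1054
  π_B·p_B = 0.44 × 0.05 = 0.022
  π_C·p_C = 0.25 × 0.2 = 0.05
Evidence: 0.1054 + 0.022 + 0.05 = 0.1774
P(Class C | the observation) ≈ 0.282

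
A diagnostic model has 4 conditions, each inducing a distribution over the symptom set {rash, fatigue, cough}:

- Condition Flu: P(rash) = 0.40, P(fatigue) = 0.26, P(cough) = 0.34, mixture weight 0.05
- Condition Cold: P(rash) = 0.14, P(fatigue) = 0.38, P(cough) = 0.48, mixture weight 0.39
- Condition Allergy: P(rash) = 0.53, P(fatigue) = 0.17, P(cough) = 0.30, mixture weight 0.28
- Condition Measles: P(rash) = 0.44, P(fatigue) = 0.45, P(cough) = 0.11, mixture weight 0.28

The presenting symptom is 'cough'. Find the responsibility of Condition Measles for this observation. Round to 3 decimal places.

0.097

By Bayes' theorem, P(k | x) = π_k f_k(x) / Σ_j π_j f_j(x).
Evaluate each component's likelihood at the observed value:
  f_Flu = 0.34
  f_Cold = 0.48
  f_Allergy = 0.3
  f_Measles = 0.11
Prior × likelihood for each component:
  π_Flu·f_Flu = 0.05 × 0.34 = 0.017
  π_Cold·f_Cold = 0.39 × 0.48 = 0.1872
  π_Allergy·f_Allergy = 0.28 × 0.3 = 0.084
  π_Measles·f_Measles = 0.28 × 0.11 = 0.0308
Sum: 0.017 + 0.1872 + 0.084 + 0.0308 = 0.319
P(Condition Measles | the observation) = 0.0308 / 0.319 ≈ 0.097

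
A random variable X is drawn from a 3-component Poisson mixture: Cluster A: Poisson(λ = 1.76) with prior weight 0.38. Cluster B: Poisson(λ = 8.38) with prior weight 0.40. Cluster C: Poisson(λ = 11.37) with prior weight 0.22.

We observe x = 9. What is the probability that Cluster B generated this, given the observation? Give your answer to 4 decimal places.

Posterior ∝ prior × likelihood, so P(k | x) ∝ π_k f_k(x); normalise over all components.
Component likelihoods at x = 9:
  L_A = e^(−1.76)·1.76^9/9! = 7.68233e-05
  L_B = e^(−8.38)·8.38^9/9! = 0.128838
  L_C = e^(−11.37)·11.37^9/9! = 0.100961
Prior × likelihood for each component:
  π_A·L_A = 0.38 × 7.68233e-05 = 2.91928e-05
  π_B·L_B = 0.40 × 0.128838 = 0.0515354
  π_C·L_C = 0.22 × 0.100961 = 0.0222114
Marginal: 2.91928e-05 + 0.0515354 + 0.0222114 = 0.0737759
P(Cluster B | x) = 0.0515354 / 0.0737759 ≈ 0.6985

0.6985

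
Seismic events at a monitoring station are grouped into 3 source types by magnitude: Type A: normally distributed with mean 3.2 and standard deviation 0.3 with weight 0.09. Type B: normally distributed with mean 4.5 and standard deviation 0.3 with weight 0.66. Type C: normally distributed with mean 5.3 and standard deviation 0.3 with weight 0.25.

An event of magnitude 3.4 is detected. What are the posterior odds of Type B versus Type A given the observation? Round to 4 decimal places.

0.0110

Only the two components matter; the odds are (π_i f_i(x)) / (π_j f_j(x)).
Normal densities:
  p_A = (1/(0.3·√(2π)))·exp(−(3.4−3.2)²/(2·0.3²)) = 1.329808·exp(-0.22222) = 1.06483
  p_B = (1/(0.3·√(2π)))·exp(−(3.4−4.5)²/(2·0.3²)) = 1.329808·exp(-6.72222) = 0.0016009
  p_C = (1/(0.3·√(2π)))·exp(−(3.4−5.3)²/(2·0.3²)) = 1.329808·exp(-20.05556) = 2.59282e-09
Posterior odds = (π_B·p_B) / (π_A·p_A) = (0.66·0.0016009) / (0.09·1.06483) = 0.0010566 / 0.0958344 ≈ 0.0110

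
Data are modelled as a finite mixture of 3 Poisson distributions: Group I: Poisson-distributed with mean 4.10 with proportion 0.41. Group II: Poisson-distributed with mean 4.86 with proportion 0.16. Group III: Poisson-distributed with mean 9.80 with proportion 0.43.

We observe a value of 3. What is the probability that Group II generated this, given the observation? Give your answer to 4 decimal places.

By Bayes' theorem, P(k | x) = P(Z=k) f_k(x) / Σ_j P(Z=j) f_j(x).
Component likelihoods at x = 3:
  p_I = e^(−4.10)·4.10^3/3! = 0.190368
  p_II = e^(−4.86)·4.86^3/3! = 0.148281
  p_III = e^(−9.80)·9.80^3/3! = 0.00869843
Multiply by the mixture weights:
  P(Z=I)·p_I = 0.41 × 0.190368 = 0.0780507
  P(Z=II)·p_II = 0.16 × 0.148281 = 0.023725
  P(Z=III)·p_III = 0.43 × 0.00869843 = 0.00374033
Normaliser: 0.0780507 + 0.023725 + 0.00374033 = 0.105516
So the posterior for Group II is 0.023725 / 0.105516 ≈ 0.2248.

0.2248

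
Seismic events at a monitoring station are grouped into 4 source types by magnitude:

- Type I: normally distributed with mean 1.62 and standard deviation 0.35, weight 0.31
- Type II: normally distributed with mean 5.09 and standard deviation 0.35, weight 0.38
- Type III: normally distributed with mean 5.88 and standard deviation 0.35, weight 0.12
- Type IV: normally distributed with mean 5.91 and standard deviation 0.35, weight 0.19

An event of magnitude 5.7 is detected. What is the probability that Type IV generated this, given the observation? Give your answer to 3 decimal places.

By Bayes' theorem, P(k | x) = P(Z=k) f_k(x) / Σ_j P(Z=j) f_j(x).
Component likelihoods at x = 5.7:
  f_I = (1/(0.35·√(2π)))·exp(−(5.7−1.62)²/(2·0.35²)) = 1.139835·exp(-67.94449) = 3.53936e-30
  f_II = (1/(0.35·√(2π)))·exp(−(5.7−5.09)²/(2·0.35²)) = 1.139835·exp(-1.51878) = 0.249601
  f_III = (1/(0.35·√(2π)))·exp(−(5.7−5.88)²/(2·0.35²)) = 1.139835·exp(-0.13224) = 0.99864
  f_IV = (1/(0.35·√(2π)))·exp(−(5.7−5.91)²/(2·0.35²)) = 1.139835·exp(-0.18000) = 0.95207
Prior × likelihood for each component:
  P(Z=I)·f_I = 0.31 × 3.53936e-30 = 1.0972e-30
  P(Z=II)·f_II = 0.38 × 0.249601 = 0.0948484
  P(Z=III)·f_III = 0.12 × 0.99864 = 0.119837
  P(Z=IV)·f_IV = 0.19 × 0.95207 = 0.180893
Marginal: 1.0972e-30 + 0.0948484 + 0.119837 + 0.180893 = 0.395578
So the posterior for Type IV is 0.180893 / 0.395578 ≈ 0.457.

0.457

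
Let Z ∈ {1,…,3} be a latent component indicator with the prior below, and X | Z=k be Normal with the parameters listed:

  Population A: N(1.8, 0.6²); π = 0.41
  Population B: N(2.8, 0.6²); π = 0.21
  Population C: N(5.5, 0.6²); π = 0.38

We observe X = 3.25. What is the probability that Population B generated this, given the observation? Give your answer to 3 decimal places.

Apply Bayes' rule: the posterior for each component is proportional to its prior times its likelihood at x.
Evaluate each component's likelihood at the observed value:
  f_A = (1/(0.6·√(2π)))·exp(−(3.25−1.8)²/(2·0.6²)) = 0.664904·exp(-2.92014) = 0.0358557
  f_B = (1/(0.6·√(2π)))·exp(−(3.25−2.8)²/(2·0.6²)) = 0.664904·exp(-0.28125) = 0.501896
  f_C = (1/(0.6·√(2π)))·exp(−(3.25−5.5)²/(2·0.6²)) = 0.664904·exp(-7.03125) = 0.000587659
Prior × likelihood for each component:
  π_A·f_A = 0.41 × 0.0358557 = 0.0147009
  π_B·f_B = 0.21 × 0.501896 = 0.105398
  π_C·f_C = 0.38 × 0.000587659 = 0.000223311
Evidence: 0.0147009 + 0.105398 + 0.000223311 = 0.120322
So the posterior for Population B is 0.105398 / 0.120322 ≈ 0.876.

0.876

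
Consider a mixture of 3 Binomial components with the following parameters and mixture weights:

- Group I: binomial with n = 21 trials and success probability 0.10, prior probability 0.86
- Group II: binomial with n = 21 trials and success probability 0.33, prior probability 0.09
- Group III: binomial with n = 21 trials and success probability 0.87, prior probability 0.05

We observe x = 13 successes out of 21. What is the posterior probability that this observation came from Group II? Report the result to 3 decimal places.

The responsibility of component k is π_k f_k(x) divided by Σ_j π_j f_j(x).
Evaluate each component's likelihood at the observed value:
  p_I = 8.75958e-09
  p_II = 0.00454802
  p_III = 0.00271544
Prior × likelihood for each component:
  π_I·p_I = 0.86 × 8.75958e-09 = 7.53324e-09
  π_II·p_II = 0.09 × 0.00454802 = 0.000409322
  π_III·p_III = 0.05 × 0.00271544 = 0.000135772
Evidence: 7.53324e-09 + 0.000409322 + 0.000135772 = 0.000545102
So the posterior for Group II is 0.000409322 / 0.000545102 ≈ 0.751.

0.751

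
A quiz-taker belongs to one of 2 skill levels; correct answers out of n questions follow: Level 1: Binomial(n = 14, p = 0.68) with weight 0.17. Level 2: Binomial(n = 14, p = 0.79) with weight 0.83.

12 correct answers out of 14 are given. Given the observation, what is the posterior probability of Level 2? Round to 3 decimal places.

Posterior ∝ prior × likelihood, so P(k | x) ∝ π_k f_k(x); normalise over all components.
Binomial probabilities:
  p_1 = C(14,12)·0.68^12·0.32^2 = 91·0.00977478·0.1024 = 0.0910853
  p_2 = C(14,12)·0.79^12·0.21^2 = 91·0.0590915·0.0441 = 0.23714
Weight by the priors:
  π_1·p_1 = 0.17 × 0.0910853 = 0.0154845
  π_2·p_2 = 0.83 × 0.23714 = 0.196826
Evidence: 0.0154845 + 0.196826 = 0.212311
P(Level 2 | the observation) ≈ 0.927

0.927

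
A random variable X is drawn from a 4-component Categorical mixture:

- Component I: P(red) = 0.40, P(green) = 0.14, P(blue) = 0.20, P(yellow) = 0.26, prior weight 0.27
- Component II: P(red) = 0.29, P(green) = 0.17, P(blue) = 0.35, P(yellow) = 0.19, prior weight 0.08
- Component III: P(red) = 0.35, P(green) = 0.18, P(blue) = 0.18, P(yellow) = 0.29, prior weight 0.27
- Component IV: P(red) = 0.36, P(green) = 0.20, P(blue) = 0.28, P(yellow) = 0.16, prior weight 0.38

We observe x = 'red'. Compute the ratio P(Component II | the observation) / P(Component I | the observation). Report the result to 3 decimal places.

0.215

The posterior odds equal the prior odds times the likelihood ratio: (π_i/π_j)·(f_i(x)/f_j(x)).
Categorical probabilities:
  f_I = P(red | comp) = 0.40
  f_II = P(red | comp) = 0.29
  f_III = P(red | comp) = 0.35
  f_IV = P(red | comp) = 0.36
Posterior odds = (π_II·f_II) / (π_I·f_I) = (0.08·0.29) / (0.27·0.4) = 0.0232 / 0.108 ≈ 0.215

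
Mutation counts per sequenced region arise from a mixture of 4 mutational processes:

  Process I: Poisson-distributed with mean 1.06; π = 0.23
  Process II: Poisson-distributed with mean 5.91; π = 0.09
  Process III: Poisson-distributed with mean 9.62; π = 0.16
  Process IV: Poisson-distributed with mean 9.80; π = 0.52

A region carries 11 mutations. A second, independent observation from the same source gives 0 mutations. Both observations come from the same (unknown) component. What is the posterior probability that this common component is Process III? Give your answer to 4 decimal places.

The responsibility of component k is π_k f_k(x) divided by Σ_j π_j f_j(x).
Since both observations come from the same component, the likelihood for component k is f_k(x₁)·f_k(x₂).
  L_I = [1.64762e-08] × [0.346456] = 5.70827e-09
  L_II = [0.020875] × [0.00271219] = 5.66169e-05
  L_III = [0.108607] × [6.63876e-05] = 7.21015e-06
  L_IV = [0.111236] × [5.54516e-05] = 6.16821e-06
Multiply by the mixture weights:
  π_I·L_I = 0.23 × 5.70827e-09 = 1.3129e-09
  π_II·L_II = 0.09 × 5.66169e-05 = 5.09552e-06
  π_III·L_III = 0.16 × 7.21015e-06 = 1.15362e-06
  π_IV·L_IV = 0.52 × 6.16821e-06 = 3.20747e-06
Marginal: 1.3129e-09 + 5.09552e-06 + 1.15362e-06 + 3.20747e-06 = 9.45792e-06
So the posterior for Process III is 1.15362e-06 / 9.45792e-06 ≈ 0.1220.

0.1220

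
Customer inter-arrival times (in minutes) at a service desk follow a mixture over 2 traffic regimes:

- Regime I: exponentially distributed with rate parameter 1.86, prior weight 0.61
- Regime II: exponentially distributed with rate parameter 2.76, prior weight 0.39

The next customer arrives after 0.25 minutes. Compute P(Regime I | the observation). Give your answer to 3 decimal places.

0.569

By Bayes' theorem, P(k | x) = w_k f_k(x) / Σ_j w_j f_j(x).
Component likelihoods at x = 0.25 minutes:
  f_I = 1.86·e^(−1.86·0.25) = 1.86·e^(−0.4650) = 1.16833
  f_II = 2.76·e^(−2.76·0.25) = 2.76·e^(−0.6900) = 1.38435
Multiply by the mixture weights:
  w_I·f_I = 0.61 × 1.16833 = 0.712682
  w_II·f_II = 0.39 × 1.38435 = 0.539896
Denominator: 0.712682 + 0.539896 = 1.25258
P(Regime I | the observation) = 0.712682 / 1.25258 ≈ 0.569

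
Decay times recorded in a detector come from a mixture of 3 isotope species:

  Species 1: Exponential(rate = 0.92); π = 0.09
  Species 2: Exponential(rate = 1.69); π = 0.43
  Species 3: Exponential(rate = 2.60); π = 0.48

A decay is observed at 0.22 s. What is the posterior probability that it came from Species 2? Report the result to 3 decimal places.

Posterior ∝ prior × likelihood, so P(k | x) ∝ π_k f_k(x); normalise over all components.
Evaluate each component's likelihood at the observed value:
  L_1 = 0.92·e^(−0.92·0.22) = 0.92·e^(−0.2024) = 0.751427
  L_2 = 1.69·e^(−1.69·0.22) = 1.69·e^(−0.3718) = 1.16524
  L_3 = 2.60·e^(−2.60·0.22) = 2.60·e^(−0.5720) = 1.46743
Unnormalised posteriors:
  π_1·L_1 = 0.09 × 0.751427 = 0.0676284
  π_2·L_2 = 0.43 × 1.16524 = 0.501054
  π_3·L_3 = 0.48 × 1.46743 = 0.704366
Sum: 0.0676284 + 0.501054 + 0.704366 = 1.27305
P(Species 2 | the observation) = 0.501054 / 1.27305 ≈ 0.394

0.394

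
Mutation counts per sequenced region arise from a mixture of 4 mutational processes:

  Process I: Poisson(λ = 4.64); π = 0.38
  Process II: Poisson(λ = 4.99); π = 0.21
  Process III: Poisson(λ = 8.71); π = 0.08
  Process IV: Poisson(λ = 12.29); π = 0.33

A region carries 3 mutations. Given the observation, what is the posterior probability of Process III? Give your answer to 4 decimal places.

P(component k | x) = π_k·f_k(x) / marginal(x), where marginal(x) = Σ_j π_j·f_j(x).
Component likelihoods at x = 3 mutations:
  f_I = e^(−4.64)·4.64^3/3! = 0.160796
  f_II = e^(−4.99)·4.99^3/3! = 0.140936
  f_III = e^(−8.71)·8.71^3/3! = 0.0181634
  f_IV = e^(−12.29)·12.29^3/3! = 0.00142241
Prior × likelihood for each component:
  π_I·f_I = 0.38 × 0.160796 = 0.0611026
  π_II·f_II = 0.21 × 0.140936 = 0.0295965
  π_III·f_III = 0.08 × 0.0181634 = 0.00145308
  π_IV·f_IV = 0.33 × 0.00142241 = 0.000469396
Sum: 0.0611026 + 0.0295965 + 0.00145308 + 0.000469396 = 0.0926216
P(Process III | 3 mutations) = 0.00145308 / 0.0926216 ≈ 0.0157

0.0157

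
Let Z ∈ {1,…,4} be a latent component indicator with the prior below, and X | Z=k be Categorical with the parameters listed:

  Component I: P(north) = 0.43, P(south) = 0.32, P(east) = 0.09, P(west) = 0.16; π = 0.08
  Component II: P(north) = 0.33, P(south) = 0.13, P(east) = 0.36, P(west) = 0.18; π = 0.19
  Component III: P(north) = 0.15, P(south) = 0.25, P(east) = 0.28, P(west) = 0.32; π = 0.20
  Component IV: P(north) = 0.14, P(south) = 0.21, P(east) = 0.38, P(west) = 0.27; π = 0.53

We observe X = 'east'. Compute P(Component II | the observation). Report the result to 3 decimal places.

The responsibility of component k is π_k f_k(x) divided by Σ_j π_j f_j(x).
Categorical probabilities:
  f_I = P(east | comp) = 0.09
  f_II = P(east | comp) = 0.36
  f_III = P(east | comp) = 0.28
  f_IV = P(east | comp) = 0.38
Weight by the priors:
  π_I·f_I = 0.08 × 0.09 = 0.0072
  π_II·f_II = 0.19 × 0.36 = 0.0684
  π_III·f_III = 0.20 × 0.28 = 0.056
  π_IV·f_IV = 0.53 × 0.38 = 0.2014
Evidence: 0.0072 + 0.0684 + 0.056 + 0.2014 = 0.333
Responsibility of Component II: 0.0684 / 0.333 ≈ 0.205

0.205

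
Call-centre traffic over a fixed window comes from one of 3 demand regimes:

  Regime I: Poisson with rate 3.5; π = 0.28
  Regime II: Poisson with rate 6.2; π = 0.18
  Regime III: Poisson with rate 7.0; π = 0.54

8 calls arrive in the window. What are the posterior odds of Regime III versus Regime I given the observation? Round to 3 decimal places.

Since P(k|x) ∝ P(Z=k) f_k(x), the posterior odds are P(Z=i) f_i(x) / (P(Z=j) f_j(x)).
Component likelihoods at x = 8 calls:
  f_I = e^(−3.5)·3.5^8/8! = 0.0168653
  f_II = e^(−6.2)·6.2^8/8! = 0.109897
  f_III = e^(−7.0)·7.0^8/8! = 0.130377
Posterior odds = (P(Z=III)·f_III) / (P(Z=I)·f_I) = (0.54·0.130377) / (0.28·0.0168653) = 0.0704038 / 0.00472227 ≈ 14.909

14.909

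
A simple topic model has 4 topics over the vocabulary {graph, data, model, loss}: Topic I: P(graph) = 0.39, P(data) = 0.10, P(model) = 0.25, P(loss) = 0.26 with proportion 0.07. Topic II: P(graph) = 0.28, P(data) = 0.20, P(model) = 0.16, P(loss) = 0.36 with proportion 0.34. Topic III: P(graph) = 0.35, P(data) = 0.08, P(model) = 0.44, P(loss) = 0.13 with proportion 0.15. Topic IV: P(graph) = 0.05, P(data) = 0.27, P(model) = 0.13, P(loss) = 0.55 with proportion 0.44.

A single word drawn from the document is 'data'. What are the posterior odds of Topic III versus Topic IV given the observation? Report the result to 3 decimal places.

0.101

Posterior odds = (π_i f_i(x)) / (π_j f_j(x)); the normalising sum cancels.
Categorical probabilities:
  L_I = 0.1
  L_II = 0.2
  L_III = 0.08
  L_IV = 0.27
0.012 / 0.1188 ≈ 0.101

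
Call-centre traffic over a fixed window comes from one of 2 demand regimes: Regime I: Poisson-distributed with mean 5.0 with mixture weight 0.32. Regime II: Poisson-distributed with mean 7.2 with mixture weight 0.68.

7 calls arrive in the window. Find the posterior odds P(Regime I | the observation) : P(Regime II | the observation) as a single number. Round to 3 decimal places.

The posterior odds equal the prior odds times the likelihood ratio: (π_i/π_j)·(f_i(x)/f_j(x)).
Poisson probabilities:
  f_I = 0.104445
  f_II = 0.148586
0.0334224 / 0.101038 ≈ 0.331

0.331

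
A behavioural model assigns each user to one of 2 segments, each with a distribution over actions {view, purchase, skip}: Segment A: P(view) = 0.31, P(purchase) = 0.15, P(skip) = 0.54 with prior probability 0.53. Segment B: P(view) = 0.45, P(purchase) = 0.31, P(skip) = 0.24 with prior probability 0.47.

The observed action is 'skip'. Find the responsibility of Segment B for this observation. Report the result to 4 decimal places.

0.2827

The responsibility of component k is π_k f_k(x) divided by Σ_j π_j f_j(x).
Component likelihoods at x = 'skip':
  f_A = 0.54
  f_B = 0.24
Multiply by the mixture weights:
  π_A·f_A = 0.53 × 0.54 = 0.2862
  π_B·f_B = 0.47 × 0.24 = 0.1128
Marginal: 0.2862 + 0.1128 = 0.399
So the posterior for Segment B is 0.1128 / 0.399 ≈ 0.2827.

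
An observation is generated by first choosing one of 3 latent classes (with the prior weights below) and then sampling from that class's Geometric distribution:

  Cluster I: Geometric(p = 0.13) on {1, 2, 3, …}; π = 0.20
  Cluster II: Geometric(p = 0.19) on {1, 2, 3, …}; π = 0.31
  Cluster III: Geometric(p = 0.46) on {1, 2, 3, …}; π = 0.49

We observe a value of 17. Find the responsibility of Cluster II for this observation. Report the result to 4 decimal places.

0.4183

Posterior ∝ prior × likelihood, so P(k | x) ∝ P(Z=k) f_k(x); normalise over all components.
Component likelihoods at x = 17:
  p_I = 0.014004
  p_II = 0.006524
  p_III = 2.40468e-05
Weight by the priors:
  P(Z=I)·p_I = 0.20 × 0.014004 = 0.0028008
  P(Z=II)·p_II = 0.31 × 0.006524 = 0.00202244
  P(Z=III)·p_III = 0.49 × 2.40468e-05 = 1.1783e-05
Marginal: 0.0028008 + 0.00202244 + 1.1783e-05 = 0.00483502
P(Cluster II | the observation) = 0.00202244 / 0.00483502 ≈ 0.4183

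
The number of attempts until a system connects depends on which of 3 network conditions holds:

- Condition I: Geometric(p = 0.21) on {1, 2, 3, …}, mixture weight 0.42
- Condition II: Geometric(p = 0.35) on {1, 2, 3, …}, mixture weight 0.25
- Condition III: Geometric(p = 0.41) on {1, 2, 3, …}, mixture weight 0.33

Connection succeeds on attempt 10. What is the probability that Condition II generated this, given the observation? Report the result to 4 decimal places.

0.1337

By Bayes' theorem, P(k | x) = π_k f_k(x) / Σ_j π_j f_j(x).
Evaluate each component's likelihood at the observed value:
  L_I = 0.0251688
  L_II = 0.00724917
  L_III = 0.00355183
Prior × likelihood for each component:
  π_I·L_I = 0.42 × 0.0251688 = 0.0105709
  π_II·L_II = 0.25 × 0.00724917 = 0.00181229
  π_III·L_III = 0.33 × 0.00355183 = 0.0011721
Normaliser: 0.0105709 + 0.00181229 + 0.0011721 = 0.0135553
P(Condition II | 10) ≈ 0.1337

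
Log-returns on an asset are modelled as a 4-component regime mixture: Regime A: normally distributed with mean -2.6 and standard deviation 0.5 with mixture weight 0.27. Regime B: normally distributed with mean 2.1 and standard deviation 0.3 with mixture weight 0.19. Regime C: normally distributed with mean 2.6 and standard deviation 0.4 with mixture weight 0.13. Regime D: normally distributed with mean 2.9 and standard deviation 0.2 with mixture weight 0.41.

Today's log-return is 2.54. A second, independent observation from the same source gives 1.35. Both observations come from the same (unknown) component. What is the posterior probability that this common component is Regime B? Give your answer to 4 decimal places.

Posterior ∝ prior × likelihood, so P(k | x) ∝ π_k f_k(x); normalise over all components.
Since both observations come from the same component, the likelihood for component k is f_k(x₁)·f_k(x₂).
  L_A = [8.99844e-24] × [2.23759e-14] = 2.01348e-37
  L_B = [0.453608] × [0.0584277] = 0.0265033
  L_C = [0.986198] × [0.00755565] = 0.00745136
  L_D = [0.394751] × [1.80915e-13] = 7.14162e-14
Unnormalised posteriors:
  π_A·L_A = 0.27 × 2.01348e-37 = 5.4364e-38
  π_B·L_B = 0.19 × 0.0265033 = 0.00503562
  π_C·L_C = 0.13 × 0.00745136 = 0.000968677
  π_D·L_D = 0.41 × 7.14162e-14 = 2.92807e-14
Evidence: 5.4364e-38 + 0.00503562 + 0.000968677 + 2.92807e-14 = 0.0060043
Responsibility of Regime B: 0.00503562 / 0.0060043 ≈ 0.8387

0.8387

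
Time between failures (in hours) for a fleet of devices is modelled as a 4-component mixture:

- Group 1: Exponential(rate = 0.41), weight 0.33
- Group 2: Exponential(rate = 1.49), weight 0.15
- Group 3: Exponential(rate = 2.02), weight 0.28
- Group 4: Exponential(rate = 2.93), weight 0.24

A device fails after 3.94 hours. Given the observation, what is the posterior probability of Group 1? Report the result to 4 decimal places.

0.9699

The responsibility of component k is π_k f_k(x) divided by Σ_j π_j f_j(x).
Evaluate each component's likelihood at the observed value:
  p_1 = 0.0815126
  p_2 = 0.00420356
  p_3 = 0.000706136
  p_4 = 2.83978e-05
Prior × likelihood for each component:
  π_1·p_1 = 0.33 × 0.0815126 = 0.0268991
  π_2·p_2 = 0.15 × 0.00420356 = 0.000630534
  π_3·p_3 = 0.28 × 0.000706136 = 0.000197718
  π_4·p_4 = 0.24 × 2.83978e-05 = 6.81548e-06
Marginal: 0.0268991 + 0.000630534 + 0.000197718 + 6.81548e-06 = 0.0277342
P(Group 1 | the observation) = 0.0268991 / 0.0277342 ≈ 0.9699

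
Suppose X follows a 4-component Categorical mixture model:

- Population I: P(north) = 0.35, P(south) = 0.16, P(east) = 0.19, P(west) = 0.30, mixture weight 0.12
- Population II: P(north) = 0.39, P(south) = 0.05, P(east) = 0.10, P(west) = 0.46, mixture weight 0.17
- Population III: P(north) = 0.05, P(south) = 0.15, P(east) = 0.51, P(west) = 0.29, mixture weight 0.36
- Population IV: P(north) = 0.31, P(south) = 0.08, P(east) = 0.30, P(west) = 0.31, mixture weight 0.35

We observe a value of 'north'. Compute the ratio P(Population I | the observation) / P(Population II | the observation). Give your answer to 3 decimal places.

0.633

Since P(k|x) ∝ P(Z=k) f_k(x), the posterior odds are P(Z=i) f_i(x) / (P(Z=j) f_j(x)).
Component likelihoods at x = 'north':
  f_I = P(north | comp) = 0.35
  f_II = P(north | comp) = 0.39
  f_III = P(north | comp) = 0.05
  f_IV = P(north | comp) = 0.31
0.042 / 0.0663 ≈ 0.633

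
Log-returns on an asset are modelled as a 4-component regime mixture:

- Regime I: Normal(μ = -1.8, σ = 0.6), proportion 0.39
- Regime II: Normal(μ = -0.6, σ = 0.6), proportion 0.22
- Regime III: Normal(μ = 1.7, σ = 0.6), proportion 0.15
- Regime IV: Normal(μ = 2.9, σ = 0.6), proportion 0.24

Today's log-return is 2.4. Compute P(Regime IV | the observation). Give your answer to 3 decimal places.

The responsibility of component k is w_k f_k(x) divided by Σ_j w_j f_j(x).
Normal densities:
  f_I = (1/(0.6·√(2π)))·exp(−(2.4−-1.8)²/(2·0.6²)) = 0.664904·exp(-24.50000) = 1.52245e-11
  f_II = (1/(0.6·√(2π)))·exp(−(2.4−-0.6)²/(2·0.6²)) = 0.664904·exp(-12.50000) = 2.47787e-06
  f_III = (1/(0.6·√(2π)))·exp(−(2.4−1.7)²/(2·0.6²)) = 0.664904·exp(-0.68056) = 0.336664
  f_IV = (1/(0.6·√(2π)))·exp(−(2.4−2.9)²/(2·0.6²)) = 0.664904·exp(-0.34722) = 0.469853
Prior × likelihood for each component:
  w_I·f_I = 0.39 × 1.52245e-11 = 5.93757e-12
  w_II·f_II = 0.22 × 2.47787e-06 = 5.4513e-07
  w_III·f_III = 0.15 × 0.336664 = 0.0504997
  w_IV·f_IV = 0.24 × 0.469853 = 0.112765
Denominator: 5.93757e-12 + 5.4513e-07 + 0.0504997 + 0.112765 = 0.163265
P(Regime IV | the observation) ≈ 0.691

0.691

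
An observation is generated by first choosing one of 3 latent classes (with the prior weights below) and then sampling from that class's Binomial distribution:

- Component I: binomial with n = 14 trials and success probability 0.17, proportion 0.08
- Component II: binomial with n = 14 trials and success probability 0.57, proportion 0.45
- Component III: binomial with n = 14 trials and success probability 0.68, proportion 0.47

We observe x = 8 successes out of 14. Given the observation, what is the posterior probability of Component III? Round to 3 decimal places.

0.421

By Bayes' theorem, P(k | x) = π_k f_k(x) / Σ_j π_j f_j(x).
Component likelihoods at x = 8 successes out of 14:
  L_I = 0.000684881
  L_II = 0.211527
  L_III = 0.14741
Unnormalised posteriors:
  π_I·L_I = 0.08 × 0.000684881 = 5.47905e-05
  π_II·L_II = 0.45 × 0.211527 = 0.095187
  π_III·L_III = 0.47 × 0.14741 = 0.0692826
Denominator: 5.47905e-05 + 0.095187 + 0.0692826 = 0.164524
P(Component III | x) = 0.0692826 / 0.164524 ≈ 0.421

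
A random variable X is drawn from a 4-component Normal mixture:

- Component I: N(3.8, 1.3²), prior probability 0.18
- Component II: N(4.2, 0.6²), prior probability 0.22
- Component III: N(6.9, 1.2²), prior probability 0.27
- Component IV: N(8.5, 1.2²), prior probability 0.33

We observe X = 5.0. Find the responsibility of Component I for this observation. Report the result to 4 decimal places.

0.2923

The responsibility of component k is w_k f_k(x) divided by Σ_j w_j f_j(x).
Normal densities:
  f_I = (1/(1.3·√(2π)))·exp(−(5.0−3.8)²/(2·1.3²)) = 0.306879·exp(-0.42604) = 0.20042
  f_II = (1/(0.6·√(2π)))·exp(−(5.0−4.2)²/(2·0.6²)) = 0.664904·exp(-0.88889) = 0.27335
  f_III = (1/(1.2·√(2π)))·exp(−(5.0−6.9)²/(2·1.2²)) = 0.332452·exp(-1.25347) = 0.0949189
  f_IV = (1/(1.2·√(2π)))·exp(−(5.0−8.5)²/(2·1.2²)) = 0.332452·exp(-4.25347) = 0.00472573
Multiply by the mixture weights:
  w_I·f_I = 0.18 × 0.20042 = 0.0360757
  w_II·f_II = 0.22 × 0.27335 = 0.060137
  w_III·f_III = 0.27 × 0.0949189 = 0.0256281
  w_IV·f_IV = 0.33 × 0.00472573 = 0.00155949
Evidence: 0.0360757 + 0.060137 + 0.0256281 + 0.00155949 = 0.1234
Responsibility of Component I: 0.0360757 / 0.1234 ≈ 0.2923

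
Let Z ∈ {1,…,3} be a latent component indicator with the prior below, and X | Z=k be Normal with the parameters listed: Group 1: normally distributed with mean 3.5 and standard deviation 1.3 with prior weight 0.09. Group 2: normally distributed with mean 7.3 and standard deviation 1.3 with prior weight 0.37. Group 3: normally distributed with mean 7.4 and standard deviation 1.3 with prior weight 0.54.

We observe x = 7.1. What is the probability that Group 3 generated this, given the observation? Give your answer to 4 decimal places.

0.5885

Posterior ∝ prior × likelihood, so P(k | x) ∝ P(Z=k) f_k(x); normalise over all components.
Evaluate each component's likelihood at the observed value:
  p_1 = (1/(1.3·√(2π)))·exp(−(7.1−3.5)²/(2·1.3²)) = 0.306879·exp(-3.83432) = 0.0066335
  p_2 = (1/(1.3·√(2π)))·exp(−(7.1−7.3)²/(2·1.3²)) = 0.306879·exp(-0.01183) = 0.303268
  p_3 = (1/(1.3·√(2π)))·exp(−(7.1−7.4)²/(2·1.3²)) = 0.306879·exp(-0.02663) = 0.298815
Multiply by the mixture weights:
  P(Z=1)·p_1 = 0.09 × 0.0066335 = 0.000597015
  P(Z=2)·p_2 = 0.37 × 0.303268 = 0.112209
  P(Z=3)·p_3 = 0.54 × 0.298815 = 0.16136
Marginal: 0.000597015 + 0.112209 + 0.16136 = 0.274167
P(Group 3 | 7.1) = 0.16136 / 0.274167 ≈ 0.5885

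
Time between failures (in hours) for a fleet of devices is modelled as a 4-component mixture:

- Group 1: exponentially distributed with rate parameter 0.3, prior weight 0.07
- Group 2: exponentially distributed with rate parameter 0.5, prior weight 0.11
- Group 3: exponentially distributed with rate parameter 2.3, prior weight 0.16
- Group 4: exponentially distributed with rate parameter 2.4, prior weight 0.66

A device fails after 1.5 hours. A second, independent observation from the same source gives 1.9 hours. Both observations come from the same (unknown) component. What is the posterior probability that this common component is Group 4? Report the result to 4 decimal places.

Apply Bayes' rule: the posterior for each component is proportional to its prior times its likelihood at x.
Since both observations come from the same component, the likelihood for component k is f_k(x₁)·f_k(x₂).
  p_1 = [0.191288] × [0.169658] = 0.0324535
  p_2 = [0.236183] × [0.193371] = 0.0456709
  p_3 = [0.073015] × [0.0290979] = 0.00212458
  p_4 = [0.0655769] × [0.0251089] = 0.00164657
Weight by the priors:
  π_1·p_1 = 0.07 × 0.0324535 = 0.00227175
  π_2·p_2 = 0.11 × 0.0456709 = 0.0050238
  π_3·p_3 = 0.16 × 0.00212458 = 0.000339933
  π_4·p_4 = 0.66 × 0.00164657 = 0.00108673
Denominator: 0.00227175 + 0.0050238 + 0.000339933 + 0.00108673 = 0.00872221
P(Group 4 | x₁, x₂) ≈ 0.1246

0.1246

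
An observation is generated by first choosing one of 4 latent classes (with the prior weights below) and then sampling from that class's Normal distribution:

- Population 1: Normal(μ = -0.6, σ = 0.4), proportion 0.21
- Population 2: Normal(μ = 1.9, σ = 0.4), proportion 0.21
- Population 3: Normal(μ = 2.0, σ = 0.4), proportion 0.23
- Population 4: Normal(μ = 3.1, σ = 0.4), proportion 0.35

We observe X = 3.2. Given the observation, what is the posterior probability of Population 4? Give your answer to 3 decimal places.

0.989

Apply Bayes' rule: the posterior for each component is proportional to its prior times its likelihood at x.
Component likelihoods at x = 3.2:
  p_1 = 2.51948e-20
  p_2 = 0.00507262
  p_3 = 0.0110796
  p_4 = 0.96667
Multiply by the mixture weights:
  w_1·p_1 = 0.21 × 2.51948e-20 = 5.29092e-21
  w_2·p_2 = 0.21 × 0.00507262 = 0.00106525
  w_3·p_3 = 0.23 × 0.0110796 = 0.00254831
  w_4·p_4 = 0.35 × 0.96667 = 0.338335
Denominator: 5.29092e-21 + 0.00106525 + 0.00254831 + 0.338335 = 0.341948
P(Population 4 | the observation) ≈ 0.989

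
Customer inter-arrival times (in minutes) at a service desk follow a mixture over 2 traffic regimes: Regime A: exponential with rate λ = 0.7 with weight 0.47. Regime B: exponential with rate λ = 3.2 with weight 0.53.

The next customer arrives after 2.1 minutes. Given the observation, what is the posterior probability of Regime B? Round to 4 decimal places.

The responsibility of component k is w_k f_k(x) divided by Σ_j w_j f_j(x).
Evaluate each component's likelihood at the observed value:
  p_A = 0.160948
  p_B = 0.00386092
Weight by the priors:
  w_A·p_A = 0.47 × 0.160948 = 0.0756455
  w_B·p_B = 0.53 × 0.00386092 = 0.00204629
Sum: 0.0756455 + 0.00204629 = 0.0776918
P(Regime B | the observation) = 0.00204629 / 0.0776918 ≈ 0.0263

0.0263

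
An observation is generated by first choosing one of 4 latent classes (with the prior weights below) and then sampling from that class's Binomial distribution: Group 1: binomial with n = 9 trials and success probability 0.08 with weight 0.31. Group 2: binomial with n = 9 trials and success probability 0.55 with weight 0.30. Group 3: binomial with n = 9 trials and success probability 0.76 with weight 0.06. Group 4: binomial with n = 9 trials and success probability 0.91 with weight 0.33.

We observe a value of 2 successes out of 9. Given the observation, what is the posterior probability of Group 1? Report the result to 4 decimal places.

0.7646

P(component k | x) = π_k·f_k(x) / marginal(x), where marginal(x) = Σ_j π_j·f_j(x).
Binomial probabilities:
  L_1 = 0.128528
  L_2 = 0.0406926
  L_3 = 0.000953693
  L_4 = 1.42588e-06
Unnormalised posteriors:
  π_1·L_1 = 0.31 × 0.128528 = 0.0398436
  π_2·L_2 = 0.30 × 0.0406926 = 0.0122078
  π_3·L_3 = 0.06 × 0.000953693 = 5.72216e-05
  π_4·L_4 = 0.33 × 1.42588e-06 = 4.7054e-07
Denominator: 0.0398436 + 0.0122078 + 5.72216e-05 + 4.7054e-07 = 0.0521091
Responsibility of Group 1: 0.0398436 / 0.0521091 ≈ 0.7646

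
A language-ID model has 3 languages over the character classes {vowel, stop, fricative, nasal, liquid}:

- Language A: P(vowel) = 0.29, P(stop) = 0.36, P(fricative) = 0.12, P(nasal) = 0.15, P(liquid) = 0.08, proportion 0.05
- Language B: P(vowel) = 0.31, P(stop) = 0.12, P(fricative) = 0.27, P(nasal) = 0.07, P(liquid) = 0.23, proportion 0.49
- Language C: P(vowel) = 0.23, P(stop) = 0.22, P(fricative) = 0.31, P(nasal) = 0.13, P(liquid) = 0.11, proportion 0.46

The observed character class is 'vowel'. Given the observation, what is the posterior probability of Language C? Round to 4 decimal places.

Posterior ∝ prior × likelihood, so P(k | x) ∝ w_k f_k(x); normalise over all components.
Evaluate each component's likelihood at the observed value:
  p_A = P(vowel | comp) = 0.29
  p_B = P(vowel | comp) = 0.31
  p_C = P(vowel | comp) = 0.23
Multiply by the mixture weights:
  w_A·p_A = 0.05 × 0.29 = 0.0145
  w_B·p_B = 0.49 × 0.31 = 0.1519
  w_C·p_C = 0.46 × 0.23 = 0.1058
Evidence: 0.0145 + 0.1519 + 0.1058 = 0.2722
P(Language C | x) ≈ 0.3887

0.3887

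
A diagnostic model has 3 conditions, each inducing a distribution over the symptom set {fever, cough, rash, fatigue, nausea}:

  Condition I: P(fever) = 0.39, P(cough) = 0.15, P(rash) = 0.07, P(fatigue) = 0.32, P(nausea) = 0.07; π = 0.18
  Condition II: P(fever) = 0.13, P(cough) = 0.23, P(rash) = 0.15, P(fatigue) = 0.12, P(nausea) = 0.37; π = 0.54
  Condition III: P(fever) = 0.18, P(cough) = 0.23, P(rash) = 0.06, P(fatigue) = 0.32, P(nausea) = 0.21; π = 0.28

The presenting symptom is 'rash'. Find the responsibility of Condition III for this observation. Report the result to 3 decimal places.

By Bayes' theorem, P(k | x) = π_k f_k(x) / Σ_j π_j f_j(x).
Evaluate each component's likelihood at the observed value:
  L_I = 0.07
  L_II = 0.15
  L_III = 0.06
Prior × likelihood for each component:
  π_I·L_I = 0.18 × 0.07 = 0.0126
  π_II·L_II = 0.54 × 0.15 = 0.081
  π_III·L_III = 0.28 × 0.06 = 0.0168
Denominator: 0.0126 + 0.081 + 0.0168 = 0.1104
P(Condition III | 'rash') = 0.0168 / 0.1104 ≈ 0.152

0.152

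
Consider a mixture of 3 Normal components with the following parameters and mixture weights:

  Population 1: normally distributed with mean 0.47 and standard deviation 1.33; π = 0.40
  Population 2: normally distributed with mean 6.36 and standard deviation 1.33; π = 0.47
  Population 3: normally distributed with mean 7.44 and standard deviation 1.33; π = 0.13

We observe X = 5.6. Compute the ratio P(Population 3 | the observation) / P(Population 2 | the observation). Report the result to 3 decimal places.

0.125

Only the two components matter; the odds are (P(Z=i) f_i(x)) / (P(Z=j) f_j(x)).
Evaluate each component's likelihood at the observed value:
  p_1 = (1/(1.33·√(2π)))·exp(−(5.6−0.47)²/(2·1.33²)) = 0.299957·exp(-7.43878) = 0.000176376
  p_2 = (1/(1.33·√(2π)))·exp(−(5.6−6.36)²/(2·1.33²)) = 0.299957·exp(-0.16327) = 0.254773
  p_3 = (1/(1.33·√(2π)))·exp(−(5.6−7.44)²/(2·1.33²)) = 0.299957·exp(-0.95698) = 0.115199
0.0149758 / 0.119743 ≈ 0.125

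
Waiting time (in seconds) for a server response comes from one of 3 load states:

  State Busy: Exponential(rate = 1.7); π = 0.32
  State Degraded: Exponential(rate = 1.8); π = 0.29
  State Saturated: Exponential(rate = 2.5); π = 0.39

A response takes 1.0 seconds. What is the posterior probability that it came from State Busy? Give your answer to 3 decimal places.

Apply Bayes' rule: the posterior for each component is proportional to its prior times its likelihood at x.
Exponential densities:
  L_Busy = 1.7·e^(−1.7·1.0) = 1.7·e^(−1.7000) = 0.310562
  L_Degraded = 1.8·e^(−1.8·1.0) = 1.8·e^(−1.8000) = 0.297538
  L_Saturated = 2.5·e^(−2.5·1.0) = 2.5·e^(−2.5000) = 0.205212
Multiply by the mixture weights:
  P(Z=Busy)·L_Busy = 0.32 × 0.310562 = 0.0993798
  P(Z=Degraded)·L_Degraded = 0.29 × 0.297538 = 0.086286
  P(Z=Saturated)·L_Saturated = 0.39 × 0.205212 = 0.0800329
Marginal: 0.0993798 + 0.086286 + 0.0800329 = 0.265699
So the posterior for State Busy is 0.0993798 / 0.265699 ≈ 0.374.

0.374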